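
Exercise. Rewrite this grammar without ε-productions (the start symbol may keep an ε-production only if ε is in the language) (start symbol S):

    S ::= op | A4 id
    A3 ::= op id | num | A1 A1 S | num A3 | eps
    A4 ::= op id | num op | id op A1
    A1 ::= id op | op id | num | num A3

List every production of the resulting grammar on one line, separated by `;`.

S ::= op | A4 id; A3 ::= op id | num | A1 A1 S | num A3; A4 ::= op id | num op | id op A1; A1 ::= id op | op id | num | num A3

Nullable set = {A3}.
ε ∉ L(G), so no ε-production is kept.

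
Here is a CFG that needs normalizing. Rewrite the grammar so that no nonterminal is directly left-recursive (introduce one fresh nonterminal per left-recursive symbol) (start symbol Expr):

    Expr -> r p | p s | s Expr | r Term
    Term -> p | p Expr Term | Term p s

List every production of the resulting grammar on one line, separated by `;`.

Left recursion appears on Term.
For Term: α = {p s}, β = {p, p Expr Term}. Rewrite as Term → β Term1 and Term1 → α Term1 | ε.

Expr -> r p | p s | s Expr | r Term; Term -> p Term1 | p Expr Term Term1; Term1 -> p s Term1 | ε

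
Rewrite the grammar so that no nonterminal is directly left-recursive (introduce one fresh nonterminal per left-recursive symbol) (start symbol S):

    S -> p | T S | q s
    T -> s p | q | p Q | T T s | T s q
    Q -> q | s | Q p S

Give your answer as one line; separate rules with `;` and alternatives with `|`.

Left recursion appears on T, Q.
For T: α = {T s, s q}, β = {s p, q, p Q}. Rewrite as T → β T' and T' → α T' | ε.
For Q: α = {p S}, β = {q, s}. Rewrite as Q → β Q' and Q' → α Q' | ε.

S -> p | T S | q s; T -> s p T' | q T' | p Q T'; Q -> q Q' | s Q'; T' -> T s T' | s q T' | ε; Q' -> p S Q' | ε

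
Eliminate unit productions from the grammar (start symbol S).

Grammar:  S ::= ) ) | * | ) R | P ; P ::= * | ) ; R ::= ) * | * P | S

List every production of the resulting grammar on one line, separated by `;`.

S ::= ) ) | * | ) R | ); P ::= * | ); R ::= ) ) | * | ) R | ) | ) * | * P

Unit pairs: R ⇒* {P, S}; S ⇒* {P}.
For every A with A ⇒* B via unit rules, add B's non-unit alternatives to A; then delete every rule of the form X → Y.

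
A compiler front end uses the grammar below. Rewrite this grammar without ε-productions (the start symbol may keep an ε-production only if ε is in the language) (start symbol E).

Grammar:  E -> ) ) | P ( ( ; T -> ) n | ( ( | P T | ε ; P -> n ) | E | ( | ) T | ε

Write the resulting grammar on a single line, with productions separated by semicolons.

E -> ) ) | P ( ( | ( (; T -> ) n | ( ( | P T | P; P -> n ) | E | ( | ) T | )

Nullable nonterminals: {P, T}.
ε ∉ L(G), so no ε-production is kept.
For each production, add variants omitting each subset of nullable occurrences: E → P ( ( gives P ( ( | ( (. T → P T gives P T | P. P → ) T gives ) T | ).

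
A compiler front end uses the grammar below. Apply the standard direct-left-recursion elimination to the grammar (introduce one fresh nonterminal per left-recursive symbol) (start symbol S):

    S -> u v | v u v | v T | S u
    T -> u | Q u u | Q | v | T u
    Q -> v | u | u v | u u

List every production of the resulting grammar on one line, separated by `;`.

Left recursion appears on S, T.
For S: α = {u}, β = {u v, v u v, v T}. Rewrite as S → β S' and S' → α S' | ε.
For T: α = {u}, β = {u, Q u u, Q, v}. Rewrite as T → β T' and T' → α T' | ε.

S -> u v S' | v u v S' | v T S'; T -> u T' | Q u u T' | Q T' | v T'; Q -> v | u | u v | u u; S' -> u S' | eps; T' -> u T' | eps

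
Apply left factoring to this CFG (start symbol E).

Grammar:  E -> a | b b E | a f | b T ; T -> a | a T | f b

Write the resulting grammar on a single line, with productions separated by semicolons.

E -> a E' | b E''; T -> f b | a T'; E' -> ε | f; E'' -> b E | T; T' -> ε | T

E has alternatives sharing prefix 'a': factor to E → a E' with E' → ε | f.
E has alternatives sharing prefix 'b': factor to E → b E'' with E'' → b E | T.
T has alternatives sharing prefix 'a': factor to T → a T' with T' → ε | T.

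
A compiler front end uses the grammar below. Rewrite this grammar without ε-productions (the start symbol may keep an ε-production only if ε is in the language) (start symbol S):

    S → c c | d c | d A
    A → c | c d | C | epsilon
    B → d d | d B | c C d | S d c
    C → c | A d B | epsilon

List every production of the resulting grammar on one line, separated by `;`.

S → c c | d c | d A | d; A → c | c d | C; B → d d | d B | c C d | c d | S d c; C → c | A d B | d B

The nullable symbols are {A, C}.
ε ∉ L(G), so no ε-production is kept.
Expand every rule over subsets of its nullable positions: S → d A gives d A | d. B → c C d gives c C d | c d. C → A d B gives A d B | d B.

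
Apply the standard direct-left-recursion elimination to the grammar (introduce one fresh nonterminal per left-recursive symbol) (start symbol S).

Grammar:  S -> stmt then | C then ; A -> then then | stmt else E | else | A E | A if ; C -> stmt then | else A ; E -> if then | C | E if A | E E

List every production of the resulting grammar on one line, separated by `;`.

S -> stmt then | C then; A -> then then A' | stmt else E A' | else A'; C -> stmt then | else A; E -> if then E' | C E'; A' -> E A' | if A' | epsilon; E' -> if A E' | E E' | epsilon

Directly left-recursive nonterminals: A, E.
For A: α = {E, if}, β = {then then, stmt else E, else}. Rewrite as A → β A' and A' → α A' | ε.
For E: α = {if A, E}, β = {if then, C}. Rewrite as E → β E' and E' → α E' | ε.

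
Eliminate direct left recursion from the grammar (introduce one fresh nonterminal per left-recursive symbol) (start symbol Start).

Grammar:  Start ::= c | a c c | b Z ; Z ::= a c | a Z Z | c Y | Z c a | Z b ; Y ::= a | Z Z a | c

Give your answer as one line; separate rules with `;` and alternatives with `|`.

Start ::= c | a c c | b Z; Z ::= a c Z1 | a Z Z Z1 | c Y Z1; Y ::= a | Z Z a | c; Z1 ::= c a Z1 | b Z1 | ε

Left recursion appears on Z.
For Z: α = {c a, b}, β = {a c, a Z Z, c Y}. Rewrite as Z → β Z1 and Z1 → α Z1 | ε.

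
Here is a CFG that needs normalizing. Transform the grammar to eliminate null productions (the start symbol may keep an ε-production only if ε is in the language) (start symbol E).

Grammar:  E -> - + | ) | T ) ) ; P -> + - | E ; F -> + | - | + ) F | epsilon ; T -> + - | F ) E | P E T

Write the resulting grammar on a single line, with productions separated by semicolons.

Nullable set = {F}.
ε ∉ L(G), so no ε-production is kept.
Expand every rule over subsets of its nullable positions: F → + ) F gives + ) F | + ). T → F ) E gives F ) E | ) E.

E -> - + | ) | T ) ); P -> + - | E; F -> + | - | + ) F | + ); T -> + - | F ) E | ) E | P E T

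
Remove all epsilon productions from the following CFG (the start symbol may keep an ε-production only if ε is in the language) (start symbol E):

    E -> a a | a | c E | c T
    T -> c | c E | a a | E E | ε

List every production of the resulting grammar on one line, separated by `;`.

E -> a a | a | c E | c T | c; T -> c | c E | a a | E E

Nullable set = {T}.
ε ∉ L(G), so no ε-production is kept.
Add the nullable-subset variants: E → c T gives c T | c.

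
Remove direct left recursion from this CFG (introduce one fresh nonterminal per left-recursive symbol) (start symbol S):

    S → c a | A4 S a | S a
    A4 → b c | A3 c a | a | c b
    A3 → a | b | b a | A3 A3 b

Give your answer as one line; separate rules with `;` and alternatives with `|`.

Directly left-recursive nonterminals: S, A3.
For S: α = {a}, β = {c a, A4 S a}. Rewrite as S → β S' and S' → α S' | ε.
For A3: α = {A3 b}, β = {a, b, b a}. Rewrite as A3 → β A3' and A3' → α A3' | ε.

S → c a S' | A4 S a S'; A4 → b c | A3 c a | a | c b; A3 → a A3' | b A3' | b a A3'; S' → a S' | ε; A3' → A3 b A3' | ε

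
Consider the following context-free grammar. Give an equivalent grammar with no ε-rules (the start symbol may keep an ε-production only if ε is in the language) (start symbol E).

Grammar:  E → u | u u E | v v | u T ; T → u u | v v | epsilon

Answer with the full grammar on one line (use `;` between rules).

E → u | u u E | v v | u T; T → u u | v v

Nullable set = {T}.
ε ∉ L(G), so no ε-production is kept.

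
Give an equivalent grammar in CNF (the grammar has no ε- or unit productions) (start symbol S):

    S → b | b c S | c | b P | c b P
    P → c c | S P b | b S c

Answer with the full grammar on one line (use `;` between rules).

S → b | X1 Y1 | c | X1 P | X2 Y2; P → X2 X2 | S Y3 | X1 Y4; X1 → b; X2 → c; Y1 → X2 S; Y2 → X1 P; Y3 → P X1; Y4 → S X2

Introduce a nonterminal for each terminal appearing in a rule of length ≥ 2: X1 → b, X2 → c.
Binarize each right-hand side of length ≥ 3 by chaining fresh nonterminals (Y1, Y2, …): affected rules were S → X1 X2 S; S → X2 X1 P; P → S P X1; P → X1 S X2.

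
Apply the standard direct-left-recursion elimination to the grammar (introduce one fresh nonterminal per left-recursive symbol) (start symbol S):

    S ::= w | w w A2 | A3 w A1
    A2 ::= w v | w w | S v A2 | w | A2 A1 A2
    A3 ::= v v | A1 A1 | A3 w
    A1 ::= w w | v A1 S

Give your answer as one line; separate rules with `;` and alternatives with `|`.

A2, A3 are directly left-recursive.
For A2: α = {A1 A2}, β = {w v, w w, S v A2, w}. Rewrite as A2 → β A2' and A2' → α A2' | ε.
For A3: α = {w}, β = {v v, A1 A1}. Rewrite as A3 → β A3' and A3' → α A3' | ε.

S ::= w | w w A2 | A3 w A1; A2 ::= w v A2' | w w A2' | S v A2 A2' | w A2'; A3 ::= v v A3' | A1 A1 A3'; A1 ::= w w | v A1 S; A2' ::= A1 A2 A2' | ε; A3' ::= w A3' | ε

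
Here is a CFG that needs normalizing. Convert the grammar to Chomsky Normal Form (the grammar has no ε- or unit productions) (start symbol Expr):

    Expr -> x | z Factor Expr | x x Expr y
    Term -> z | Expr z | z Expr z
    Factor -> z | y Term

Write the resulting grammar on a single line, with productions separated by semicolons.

Introduce a nonterminal for each terminal appearing in a rule of length ≥ 2: X1 → z, X2 → x, X3 → y.
Binarize each right-hand side of length ≥ 3 by chaining fresh nonterminals (Y1, Y2, …): affected rules were Expr → X1 Factor Expr; Expr → X2 X2 Expr X3; Term → X1 Expr X1.

Expr -> x | X1 Y1 | X2 Y2; Term -> z | Expr X1 | X1 Y4; Factor -> z | X3 Term; X1 -> z; X2 -> x; X3 -> y; Y1 -> Factor Expr; Y2 -> X2 Y3; Y3 -> Expr X3; Y4 -> Expr X1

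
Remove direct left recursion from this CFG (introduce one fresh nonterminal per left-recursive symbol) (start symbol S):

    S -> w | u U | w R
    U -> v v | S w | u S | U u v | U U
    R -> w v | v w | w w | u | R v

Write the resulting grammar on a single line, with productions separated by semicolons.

U, R are directly left-recursive.
For U: α = {u v, U}, β = {v v, S w, u S}. Rewrite as U → β U' and U' → α U' | ε.
For R: α = {v}, β = {w v, v w, w w, u}. Rewrite as R → β R' and R' → α R' | ε.

S -> w | u U | w R; U -> v v U' | S w U' | u S U'; R -> w v R' | v w R' | w w R' | u R'; U' -> u v U' | U U' | ε; R' -> v R' | ε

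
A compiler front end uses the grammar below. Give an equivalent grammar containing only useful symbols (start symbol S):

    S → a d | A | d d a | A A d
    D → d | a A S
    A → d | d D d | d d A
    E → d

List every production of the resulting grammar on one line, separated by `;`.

Generating nonterminals: {A, D, E, S}.
Reachable from S after that: {A, D, S}.
Removed useless symbols: {E} and every production mentioning them.

S → a d | A | d d a | A A d; D → d | a A S; A → d | d D d | d d A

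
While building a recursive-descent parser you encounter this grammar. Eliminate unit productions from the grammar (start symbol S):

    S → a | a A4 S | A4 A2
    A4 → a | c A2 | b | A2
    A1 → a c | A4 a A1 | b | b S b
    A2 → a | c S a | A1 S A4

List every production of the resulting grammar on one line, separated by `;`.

S → a | a A4 S | A4 A2; A4 → a | c A2 | b | c S a | A1 S A4; A1 → a c | A4 a A1 | b | b S b; A2 → a | c S a | A1 S A4

Unit pairs: A4 ⇒* {A2}.
For each unit pair (A, B), copy every non-unit production of B to A, then drop all unit productions.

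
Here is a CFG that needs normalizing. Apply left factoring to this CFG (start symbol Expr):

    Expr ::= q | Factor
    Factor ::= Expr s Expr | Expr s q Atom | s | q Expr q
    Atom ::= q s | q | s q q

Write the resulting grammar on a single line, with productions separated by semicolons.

Expr ::= q | Factor; Factor ::= s | q Expr q | Expr s Factor1; Atom ::= s q q | q Atom1; Factor1 ::= Expr | q Atom; Atom1 ::= s | ε

Factor has alternatives sharing prefix 'Expr s': factor to Factor → Expr s Factor1 with Factor1 → Expr | q Atom.
Atom has alternatives sharing prefix 'q': factor to Atom → q Atom1 with Atom1 → s | ε.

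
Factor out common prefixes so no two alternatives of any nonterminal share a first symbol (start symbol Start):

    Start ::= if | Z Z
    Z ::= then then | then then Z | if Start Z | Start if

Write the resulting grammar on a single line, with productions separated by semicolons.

Start ::= if | Z Z; Z ::= if Start Z | Start if | then then Z1; Z1 ::= ε | Z

Z has alternatives sharing prefix 'then then': factor to Z → then then Z1 with Z1 → ε | Z.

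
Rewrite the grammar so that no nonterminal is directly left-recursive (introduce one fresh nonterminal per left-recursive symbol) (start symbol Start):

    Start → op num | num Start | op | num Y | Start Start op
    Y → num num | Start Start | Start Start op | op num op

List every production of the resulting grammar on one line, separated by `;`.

Left recursion appears on Start.
For Start: α = {Start op}, β = {op num, num Start, op, num Y}. Rewrite as Start → β Start1 and Start1 → α Start1 | ε.

Start → op num Start1 | num Start Start1 | op Start1 | num Y Start1; Y → num num | Start Start | Start Start op | op num op; Start1 → Start op Start1 | ε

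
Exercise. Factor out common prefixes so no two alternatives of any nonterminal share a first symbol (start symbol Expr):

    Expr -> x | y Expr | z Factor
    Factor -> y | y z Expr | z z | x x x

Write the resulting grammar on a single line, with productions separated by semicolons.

Expr -> x | y Expr | z Factor; Factor -> z z | x x x | y Factor1; Factor1 -> ε | z Expr

Factor has alternatives sharing prefix 'y': factor to Factor → y Factor1 with Factor1 → ε | z Expr.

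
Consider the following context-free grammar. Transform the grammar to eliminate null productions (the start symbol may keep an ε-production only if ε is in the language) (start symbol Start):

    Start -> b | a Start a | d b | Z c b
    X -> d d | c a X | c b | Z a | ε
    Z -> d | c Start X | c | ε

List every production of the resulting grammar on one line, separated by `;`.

The nullable symbols are {X, Z}.
ε ∉ L(G), so no ε-production is kept.
Add the nullable-subset variants: Start → Z c b gives Z c b | c b. X → c a X gives c a X | c a. X → Z a gives Z a | a. Z → c Start X gives c Start X | c Start.

Start -> b | a Start a | d b | Z c b | c b; X -> d d | c a X | c a | c b | Z a | a; Z -> d | c Start X | c Start | c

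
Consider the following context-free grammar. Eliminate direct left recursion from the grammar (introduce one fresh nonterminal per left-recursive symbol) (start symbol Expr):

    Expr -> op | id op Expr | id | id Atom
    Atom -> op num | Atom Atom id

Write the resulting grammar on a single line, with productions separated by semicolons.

Expr -> op | id op Expr | id | id Atom; Atom -> op num Atom1; Atom1 -> Atom id Atom1 | ε

Left recursion appears on Atom.
For Atom: α = {Atom id}, β = {op num}. Rewrite as Atom → β Atom1 and Atom1 → α Atom1 | ε.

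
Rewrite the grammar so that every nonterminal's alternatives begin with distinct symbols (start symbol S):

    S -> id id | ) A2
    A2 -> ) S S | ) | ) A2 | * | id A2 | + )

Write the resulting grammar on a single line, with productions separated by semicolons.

A2 has alternatives sharing prefix ')': factor to A2 → ) A2' with A2' → S S | ε | A2.

S -> id id | ) A2; A2 -> * | id A2 | + ) | ) A2'; A2' -> S S | epsilon | A2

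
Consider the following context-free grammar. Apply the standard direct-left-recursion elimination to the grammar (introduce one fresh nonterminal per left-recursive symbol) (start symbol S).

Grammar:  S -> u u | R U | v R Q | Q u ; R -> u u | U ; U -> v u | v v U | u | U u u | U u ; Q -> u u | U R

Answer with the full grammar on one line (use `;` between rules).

S -> u u | R U | v R Q | Q u; R -> u u | U; U -> v u U' | v v U U' | u U'; Q -> u u | U R; U' -> u u U' | u U' | eps

U is directly left-recursive.
For U: α = {u u, u}, β = {v u, v v U, u}. Rewrite as U → β U' and U' → α U' | ε.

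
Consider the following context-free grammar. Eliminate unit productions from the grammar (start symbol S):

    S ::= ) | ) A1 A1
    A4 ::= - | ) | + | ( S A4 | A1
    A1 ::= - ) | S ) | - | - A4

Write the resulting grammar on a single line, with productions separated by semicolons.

S ::= ) | ) A1 A1; A4 ::= - | ) | + | ( S A4 | - ) | S ) | - A4; A1 ::= - ) | S ) | - | - A4

Unit pairs: A4 ⇒* {A1}.
For every A with A ⇒* B via unit rules, add B's non-unit alternatives to A; then delete every rule of the form X → Y.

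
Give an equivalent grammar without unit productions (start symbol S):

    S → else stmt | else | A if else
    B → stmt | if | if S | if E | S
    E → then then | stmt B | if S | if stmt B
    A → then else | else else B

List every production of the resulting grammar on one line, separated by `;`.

Unit pairs: B ⇒* {S}.
For every A with A ⇒* B via unit rules, add B's non-unit alternatives to A; then delete every rule of the form X → Y.

S → else stmt | else | A if else; B → stmt | if | if S | if E | else stmt | else | A if else; E → then then | stmt B | if S | if stmt B; A → then else | else else B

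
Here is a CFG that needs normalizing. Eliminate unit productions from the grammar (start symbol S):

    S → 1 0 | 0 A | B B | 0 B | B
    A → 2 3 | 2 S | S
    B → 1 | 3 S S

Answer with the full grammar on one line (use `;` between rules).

Unit pairs: A ⇒* {B, S}; S ⇒* {B}.
Replace each nonterminal's rules with the union of the non-unit rules of every nonterminal it unit-derives.

S → 1 | 3 S S | 1 0 | 0 A | B B | 0 B; A → 1 | 3 S S | 1 0 | 0 A | B B | 0 B | 2 3 | 2 S; B → 1 | 3 S S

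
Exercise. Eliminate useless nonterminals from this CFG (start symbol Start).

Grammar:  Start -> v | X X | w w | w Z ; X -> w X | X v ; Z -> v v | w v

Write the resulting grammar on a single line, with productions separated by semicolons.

Start -> v | w w | w Z; Z -> v v | w v

Generating nonterminals: {Start, Z}.
Reachable from Start after that: {Start, Z}.
Removed useless symbols: {X} and every production mentioning them.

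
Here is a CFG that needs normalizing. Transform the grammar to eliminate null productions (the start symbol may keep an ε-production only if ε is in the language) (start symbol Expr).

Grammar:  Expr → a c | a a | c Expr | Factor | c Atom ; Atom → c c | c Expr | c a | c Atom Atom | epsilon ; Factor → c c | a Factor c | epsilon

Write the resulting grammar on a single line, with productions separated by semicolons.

Expr → a c | a a | c Expr | c | Factor | c Atom | epsilon; Atom → c c | c Expr | c | c a | c Atom Atom | c Atom; Factor → c c | a Factor c | a c

Nullable set = {Atom, Expr, Factor}.
ε ∈ L(G) since Expr is nullable, so keep Expr → ε.
For each production, add variants omitting each subset of nullable occurrences: Expr → c Expr gives c Expr | c. Atom → c Expr gives c Expr | c. Atom → c Atom Atom gives c Atom Atom | c Atom. Factor → a Factor c gives a Factor c | a c.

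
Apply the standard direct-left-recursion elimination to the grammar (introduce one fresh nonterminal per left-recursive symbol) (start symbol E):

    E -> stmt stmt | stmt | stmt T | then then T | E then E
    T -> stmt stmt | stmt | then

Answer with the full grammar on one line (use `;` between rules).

E -> stmt stmt E' | stmt E' | stmt T E' | then then T E'; T -> stmt stmt | stmt | then; E' -> then E E' | epsilon

Directly left-recursive nonterminal: E.
For E: α = {then E}, β = {stmt stmt, stmt, stmt T, then then T}. Rewrite as E → β E' and E' → α E' | ε.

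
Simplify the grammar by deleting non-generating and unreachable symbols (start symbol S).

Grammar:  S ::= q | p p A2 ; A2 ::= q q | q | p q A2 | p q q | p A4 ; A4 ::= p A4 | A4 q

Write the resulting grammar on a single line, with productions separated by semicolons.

S ::= q | p p A2; A2 ::= q q | q | p q A2 | p q q

Generating nonterminals: {A2, S}.
Reachable from S after that: {A2, S}.
Removed useless symbols: {A4} and every production mentioning them.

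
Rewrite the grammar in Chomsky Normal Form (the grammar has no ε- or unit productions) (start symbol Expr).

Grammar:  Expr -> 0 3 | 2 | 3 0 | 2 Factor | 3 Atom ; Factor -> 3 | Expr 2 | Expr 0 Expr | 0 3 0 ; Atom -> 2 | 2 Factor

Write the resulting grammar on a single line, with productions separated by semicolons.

Expr -> X1 X2 | 2 | X2 X1 | X3 Factor | X2 Atom; Factor -> 3 | Expr X3 | Expr Y1 | X1 Y2; Atom -> 2 | X3 Factor; X1 -> 0; X2 -> 3; X3 -> 2; Y1 -> X1 Expr; Y2 -> X2 X1

Introduce a nonterminal for each terminal appearing in a rule of length ≥ 2: X1 → 0, X2 → 3, X3 → 2.
Binarize each right-hand side of length ≥ 3 by chaining fresh nonterminals (Y1, Y2, …): affected rules were Factor → Expr X1 Expr; Factor → X1 X2 X1.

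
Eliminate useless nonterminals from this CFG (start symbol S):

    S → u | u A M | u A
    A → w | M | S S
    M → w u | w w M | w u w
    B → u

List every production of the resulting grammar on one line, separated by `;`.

S → u | u A M | u A; A → w | M | S S; M → w u | w w M | w u w

Generating nonterminals: {A, B, M, S}.
Reachable from S after that: {A, M, S}.
Removed useless symbols: {B} and every production mentioning them.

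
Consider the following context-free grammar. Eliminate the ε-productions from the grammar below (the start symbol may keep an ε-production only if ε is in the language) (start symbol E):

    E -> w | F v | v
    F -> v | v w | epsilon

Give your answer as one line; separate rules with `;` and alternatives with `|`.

The nullable symbols are {F}.
ε ∉ L(G), so no ε-production is kept.
Expand every rule over subsets of its nullable positions: E → F v gives F v | v.

E -> w | F v | v; F -> v | v w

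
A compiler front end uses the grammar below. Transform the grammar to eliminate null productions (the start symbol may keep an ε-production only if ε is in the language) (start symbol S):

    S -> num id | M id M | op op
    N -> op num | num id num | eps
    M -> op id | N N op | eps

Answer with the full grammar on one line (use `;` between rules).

S -> num id | M id M | M id | id M | id | op op; N -> op num | num id num; M -> op id | N N op | N op | op

Nullable nonterminals: {M, N}.
ε ∉ L(G), so no ε-production is kept.
For each production, add variants omitting each subset of nullable occurrences: S → M id M gives M id M | M id | id M | id. M → N N op gives N N op | N op | op.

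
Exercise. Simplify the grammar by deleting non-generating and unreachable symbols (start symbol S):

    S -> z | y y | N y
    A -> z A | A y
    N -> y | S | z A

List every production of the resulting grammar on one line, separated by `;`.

Generating nonterminals: {N, S}.
Reachable from S after that: {N, S}.
Removed useless symbols: {A} and every production mentioning them.

S -> z | y y | N y; N -> y | S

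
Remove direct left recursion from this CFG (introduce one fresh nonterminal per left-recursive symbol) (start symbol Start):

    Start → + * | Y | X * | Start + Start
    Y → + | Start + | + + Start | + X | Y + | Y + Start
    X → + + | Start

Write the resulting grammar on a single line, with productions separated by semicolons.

Directly left-recursive nonterminals: Start, Y.
For Start: α = {+ Start}, β = {+ *, Y, X *}. Rewrite as Start → β Start1 and Start1 → α Start1 | ε.
For Y: α = {+, + Start}, β = {+, Start +, + + Start, + X}. Rewrite as Y → β Y1 and Y1 → α Y1 | ε.

Start → + * Start1 | Y Start1 | X * Start1; Y → + Y1 | Start + Y1 | + + Start Y1 | + X Y1; X → + + | Start; Start1 → + Start Start1 | ε; Y1 → + Y1 | + Start Y1 | ε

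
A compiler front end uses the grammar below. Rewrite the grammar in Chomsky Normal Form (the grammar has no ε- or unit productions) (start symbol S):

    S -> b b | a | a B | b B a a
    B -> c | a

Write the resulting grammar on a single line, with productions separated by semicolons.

S -> X1 X1 | a | X2 B | X1 Y1; B -> c | a; X1 -> b; X2 -> a; Y1 -> B Y2; Y2 -> X2 X2

Introduce a nonterminal for each terminal appearing in a rule of length ≥ 2: X1 → b, X2 → a.
Binarize each right-hand side of length ≥ 3 by chaining fresh nonterminals (Y1, Y2, …): affected rules were S → X1 B X2 X2.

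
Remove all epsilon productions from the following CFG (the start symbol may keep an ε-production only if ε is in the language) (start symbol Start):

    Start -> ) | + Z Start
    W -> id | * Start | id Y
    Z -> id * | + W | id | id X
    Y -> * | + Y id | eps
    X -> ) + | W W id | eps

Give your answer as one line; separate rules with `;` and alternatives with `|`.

Nullable nonterminals: {X, Y}.
ε ∉ L(G), so no ε-production is kept.
For each production, add variants omitting each subset of nullable occurrences: Y → + Y id gives + Y id | + id.

Start -> ) | + Z Start; W -> id | * Start | id Y; Z -> id * | + W | id | id X; Y -> * | + Y id | + id; X -> ) + | W W id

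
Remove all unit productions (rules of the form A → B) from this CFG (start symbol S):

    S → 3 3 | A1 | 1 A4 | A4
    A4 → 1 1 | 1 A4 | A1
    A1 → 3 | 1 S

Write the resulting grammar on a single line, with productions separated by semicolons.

S → 1 1 | 1 A4 | 3 | 1 S | 3 3; A4 → 1 1 | 1 A4 | 3 | 1 S; A1 → 3 | 1 S

Unit pairs: A4 ⇒* {A1}; S ⇒* {A1, A4}.
For each unit pair (A, B), copy every non-unit production of B to A, then drop all unit productions.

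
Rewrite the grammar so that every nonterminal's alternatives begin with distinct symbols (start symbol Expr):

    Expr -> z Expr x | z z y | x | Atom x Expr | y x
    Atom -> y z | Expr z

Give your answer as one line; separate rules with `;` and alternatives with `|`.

Expr has alternatives sharing prefix 'z': factor to Expr → z Expr1 with Expr1 → Expr x | z y.

Expr -> x | Atom x Expr | y x | z Expr1; Atom -> y z | Expr z; Expr1 -> Expr x | z y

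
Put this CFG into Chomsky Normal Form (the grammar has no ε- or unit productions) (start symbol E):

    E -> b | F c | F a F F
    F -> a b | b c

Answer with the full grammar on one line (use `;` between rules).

E -> b | F X1 | F Y1; F -> X2 X3 | X3 X1; X1 -> c; X2 -> a; X3 -> b; Y1 -> X2 Y2; Y2 -> F F

Introduce a nonterminal for each terminal appearing in a rule of length ≥ 2: X1 → c, X2 → a, X3 → b.
Binarize each right-hand side of length ≥ 3 by chaining fresh nonterminals (Y1, Y2, …): affected rules were E → F X2 F F.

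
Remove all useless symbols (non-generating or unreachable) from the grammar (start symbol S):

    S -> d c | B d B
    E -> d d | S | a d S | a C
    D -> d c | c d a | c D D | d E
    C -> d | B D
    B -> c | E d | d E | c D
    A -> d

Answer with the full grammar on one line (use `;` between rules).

Generating nonterminals: {A, B, C, D, E, S}.
Reachable from S after that: {B, C, D, E, S}.
Removed useless symbols: {A} and every production mentioning them.

S -> d c | B d B; E -> d d | S | a d S | a C; D -> d c | c d a | c D D | d E; C -> d | B D; B -> c | E d | d E | c D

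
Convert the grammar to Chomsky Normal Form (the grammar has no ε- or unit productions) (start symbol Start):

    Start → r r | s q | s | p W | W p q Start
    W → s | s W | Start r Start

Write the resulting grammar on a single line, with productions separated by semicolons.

Start → X1 X1 | X2 X3 | s | X4 W | W Y1; W → s | X2 W | Start Y3; X1 → r; X2 → s; X3 → q; X4 → p; Y1 → X4 Y2; Y2 → X3 Start; Y3 → X1 Start

Introduce a nonterminal for each terminal appearing in a rule of length ≥ 2: X1 → r, X2 → s, X3 → q, X4 → p.
Binarize each right-hand side of length ≥ 3 by chaining fresh nonterminals (Y1, Y2, …): affected rules were Start → W X4 X3 Start; W → Start X1 Start.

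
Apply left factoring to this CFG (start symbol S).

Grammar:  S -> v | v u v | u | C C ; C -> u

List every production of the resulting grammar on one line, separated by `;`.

S -> u | C C | v S'; C -> u; S' -> eps | u v

S has alternatives sharing prefix 'v': factor to S → v S' with S' → ε | u v.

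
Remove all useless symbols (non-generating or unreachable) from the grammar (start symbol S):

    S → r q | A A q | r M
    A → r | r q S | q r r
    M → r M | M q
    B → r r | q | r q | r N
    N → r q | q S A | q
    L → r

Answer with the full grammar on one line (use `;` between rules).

S → r q | A A q; A → r | r q S | q r r

Generating nonterminals: {A, B, L, N, S}.
Reachable from S after that: {A, S}.
Removed useless symbols: {B, L, M, N} and every production mentioning them.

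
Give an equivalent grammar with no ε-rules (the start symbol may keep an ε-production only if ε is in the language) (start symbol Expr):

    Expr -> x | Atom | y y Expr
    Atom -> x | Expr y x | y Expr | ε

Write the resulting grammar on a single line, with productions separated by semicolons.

Nullable set = {Atom, Expr}.
ε ∈ L(G) since Expr is nullable, so keep Expr → ε.
Add the nullable-subset variants: Expr → y y Expr gives y y Expr | y y. Atom → Expr y x gives Expr y x | y x. Atom → y Expr gives y Expr | y.

Expr -> x | Atom | y y Expr | y y | ε; Atom -> x | Expr y x | y x | y Expr | y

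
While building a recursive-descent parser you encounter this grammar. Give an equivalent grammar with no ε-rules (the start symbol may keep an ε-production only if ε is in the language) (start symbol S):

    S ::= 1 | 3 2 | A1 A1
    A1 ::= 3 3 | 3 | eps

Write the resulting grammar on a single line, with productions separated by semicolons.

S ::= 1 | 3 2 | A1 A1 | A1 | eps; A1 ::= 3 3 | 3

Nullable nonterminals: {A1, S}.
ε ∈ L(G) since S is nullable, so keep S → ε.
Expand every rule over subsets of its nullable positions: S → A1 A1 gives A1 A1 | A1.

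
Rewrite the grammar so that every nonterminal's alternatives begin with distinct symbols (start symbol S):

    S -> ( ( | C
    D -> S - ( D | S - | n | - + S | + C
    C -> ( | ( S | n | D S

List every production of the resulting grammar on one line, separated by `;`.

D has alternatives sharing prefix 'S -': factor to D → S - D' with D' → ( D | ε.
C has alternatives sharing prefix '(': factor to C → ( C' with C' → ε | S.

S -> ( ( | C; D -> n | - + S | + C | S - D'; C -> n | D S | ( C'; D' -> ( D | ε; C' -> ε | S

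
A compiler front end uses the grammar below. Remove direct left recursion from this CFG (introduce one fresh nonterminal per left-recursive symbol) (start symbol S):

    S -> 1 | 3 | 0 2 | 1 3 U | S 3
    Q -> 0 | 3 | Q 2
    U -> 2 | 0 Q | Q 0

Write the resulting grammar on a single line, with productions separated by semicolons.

Left recursion appears on S, Q.
For S: α = {3}, β = {1, 3, 0 2, 1 3 U}. Rewrite as S → β S' and S' → α S' | ε.
For Q: α = {2}, β = {0, 3}. Rewrite as Q → β Q' and Q' → α Q' | ε.

S -> 1 S' | 3 S' | 0 2 S' | 1 3 U S'; Q -> 0 Q' | 3 Q'; U -> 2 | 0 Q | Q 0; S' -> 3 S' | ε; Q' -> 2 Q' | ε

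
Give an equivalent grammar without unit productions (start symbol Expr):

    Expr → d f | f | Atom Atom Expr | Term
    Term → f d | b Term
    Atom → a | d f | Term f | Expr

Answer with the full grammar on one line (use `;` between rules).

Expr → f d | b Term | d f | f | Atom Atom Expr; Term → f d | b Term; Atom → f d | b Term | a | d f | Term f | f | Atom Atom Expr

Unit pairs: Atom ⇒* {Expr, Term}; Expr ⇒* {Term}.
Replace each nonterminal's rules with the union of the non-unit rules of every nonterminal it unit-derives.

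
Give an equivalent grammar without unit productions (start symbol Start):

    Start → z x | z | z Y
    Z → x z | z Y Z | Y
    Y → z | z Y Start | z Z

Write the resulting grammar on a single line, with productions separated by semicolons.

Unit pairs: Z ⇒* {Y}.
Replace each nonterminal's rules with the union of the non-unit rules of every nonterminal it unit-derives.

Start → z x | z | z Y; Z → x z | z Y Z | z | z Y Start | z Z; Y → z | z Y Start | z Z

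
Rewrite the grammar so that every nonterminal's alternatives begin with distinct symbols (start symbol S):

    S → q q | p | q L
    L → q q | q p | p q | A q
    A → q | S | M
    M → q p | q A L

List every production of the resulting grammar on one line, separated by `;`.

S → p | q S'; L → p q | A q | q L'; A → q | S | M; M → q M'; S' → q | L; L' → q | p; M' → p | A L

S has alternatives sharing prefix 'q': factor to S → q S' with S' → q | L.
L has alternatives sharing prefix 'q': factor to L → q L' with L' → q | p.
M has alternatives sharing prefix 'q': factor to M → q M' with M' → p | A L.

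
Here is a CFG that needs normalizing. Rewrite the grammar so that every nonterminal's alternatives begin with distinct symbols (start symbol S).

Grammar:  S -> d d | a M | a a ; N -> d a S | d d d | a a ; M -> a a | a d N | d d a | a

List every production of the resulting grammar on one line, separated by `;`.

S -> d d | a S'; N -> a a | d N'; M -> d d a | a M'; S' -> M | a; N' -> a S | d d; M' -> a | d N | ε

S has alternatives sharing prefix 'a': factor to S → a S' with S' → M | a.
N has alternatives sharing prefix 'd': factor to N → d N' with N' → a S | d d.
M has alternatives sharing prefix 'a': factor to M → a M' with M' → a | d N | ε.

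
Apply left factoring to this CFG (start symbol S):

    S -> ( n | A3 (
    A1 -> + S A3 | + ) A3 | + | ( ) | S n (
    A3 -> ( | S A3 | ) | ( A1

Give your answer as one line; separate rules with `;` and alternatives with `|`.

S -> ( n | A3 (; A1 -> ( ) | S n ( | + A1'; A3 -> S A3 | ) | ( A3'; A1' -> S A3 | ) A3 | ε; A3' -> ε | A1

A1 has alternatives sharing prefix '+': factor to A1 → + A1' with A1' → S A3 | ) A3 | ε.
A3 has alternatives sharing prefix '(': factor to A3 → ( A3' with A3' → ε | A1.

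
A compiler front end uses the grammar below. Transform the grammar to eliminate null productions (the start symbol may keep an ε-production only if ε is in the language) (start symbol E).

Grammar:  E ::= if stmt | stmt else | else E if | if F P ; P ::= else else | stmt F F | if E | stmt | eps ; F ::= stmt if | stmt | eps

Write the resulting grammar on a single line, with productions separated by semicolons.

E ::= if stmt | stmt else | else E if | if F P | if F | if P | if; P ::= else else | stmt F F | stmt F | stmt | if E; F ::= stmt if | stmt

Nullable nonterminals: {F, P}.
ε ∉ L(G), so no ε-production is kept.
Add the nullable-subset variants: E → if F P gives if F P | if F | if P | if. P → stmt F F gives stmt F F | stmt F | stmt.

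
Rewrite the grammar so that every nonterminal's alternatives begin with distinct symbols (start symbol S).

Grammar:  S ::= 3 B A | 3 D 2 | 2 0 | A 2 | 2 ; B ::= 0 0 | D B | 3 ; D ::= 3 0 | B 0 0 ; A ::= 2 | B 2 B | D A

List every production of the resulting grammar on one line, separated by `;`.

S has alternatives sharing prefix '3': factor to S → 3 S' with S' → B A | D 2.
S has alternatives sharing prefix '2': factor to S → 2 S'' with S'' → 0 | ε.

S ::= A 2 | 3 S' | 2 S''; B ::= 0 0 | D B | 3; D ::= 3 0 | B 0 0; A ::= 2 | B 2 B | D A; S' ::= B A | D 2; S'' ::= 0 | ε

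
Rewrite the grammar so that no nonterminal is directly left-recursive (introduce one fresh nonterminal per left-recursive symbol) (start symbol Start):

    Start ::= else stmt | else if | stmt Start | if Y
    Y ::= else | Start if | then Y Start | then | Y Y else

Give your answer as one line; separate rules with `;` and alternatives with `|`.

Start ::= else stmt | else if | stmt Start | if Y; Y ::= else Y1 | Start if Y1 | then Y Start Y1 | then Y1; Y1 ::= Y else Y1 | ε

Y is directly left-recursive.
For Y: α = {Y else}, β = {else, Start if, then Y Start, then}. Rewrite as Y → β Y1 and Y1 → α Y1 | ε.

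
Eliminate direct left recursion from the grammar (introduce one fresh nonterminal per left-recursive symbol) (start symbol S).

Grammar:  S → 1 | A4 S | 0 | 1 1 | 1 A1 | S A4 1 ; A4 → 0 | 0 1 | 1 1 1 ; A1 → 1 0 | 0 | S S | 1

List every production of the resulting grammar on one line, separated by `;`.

S → 1 S' | A4 S S' | 0 S' | 1 1 S' | 1 A1 S'; A4 → 0 | 0 1 | 1 1 1; A1 → 1 0 | 0 | S S | 1; S' → A4 1 S' | ε

Directly left-recursive nonterminal: S.
For S: α = {A4 1}, β = {1, A4 S, 0, 1 1, 1 A1}. Rewrite as S → β S' and S' → α S' | ε.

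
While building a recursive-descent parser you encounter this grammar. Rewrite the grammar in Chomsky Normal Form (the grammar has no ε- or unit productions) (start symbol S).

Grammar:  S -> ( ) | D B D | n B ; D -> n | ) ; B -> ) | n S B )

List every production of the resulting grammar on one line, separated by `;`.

Introduce a nonterminal for each terminal appearing in a rule of length ≥ 2: X1 → (, X2 → ), X3 → n.
Binarize each right-hand side of length ≥ 3 by chaining fresh nonterminals (Y1, Y2, …): affected rules were S → D B D; B → X3 S B X2.

S -> X1 X2 | D Y1 | X3 B; D -> n | ); B -> ) | X3 Y2; X1 -> (; X2 -> ); X3 -> n; Y1 -> B D; Y2 -> S Y3; Y3 -> B X2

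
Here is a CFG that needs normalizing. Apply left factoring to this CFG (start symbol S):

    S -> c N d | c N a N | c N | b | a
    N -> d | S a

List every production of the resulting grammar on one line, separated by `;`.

S -> b | a | c N S'; N -> d | S a; S' -> d | a N | ε

S has alternatives sharing prefix 'c N': factor to S → c N S' with S' → d | a N | ε.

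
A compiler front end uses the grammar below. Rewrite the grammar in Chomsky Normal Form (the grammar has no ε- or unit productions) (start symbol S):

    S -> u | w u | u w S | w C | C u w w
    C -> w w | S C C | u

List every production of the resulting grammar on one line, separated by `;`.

Introduce a nonterminal for each terminal appearing in a rule of length ≥ 2: X1 → w, X2 → u.
Binarize each right-hand side of length ≥ 3 by chaining fresh nonterminals (Y1, Y2, …): affected rules were S → X2 X1 S; S → C X2 X1 X1; C → S C C.

S -> u | X1 X2 | X2 Y1 | X1 C | C Y2; C -> X1 X1 | S Y4 | u; X1 -> w; X2 -> u; Y1 -> X1 S; Y2 -> X2 Y3; Y3 -> X1 X1; Y4 -> C C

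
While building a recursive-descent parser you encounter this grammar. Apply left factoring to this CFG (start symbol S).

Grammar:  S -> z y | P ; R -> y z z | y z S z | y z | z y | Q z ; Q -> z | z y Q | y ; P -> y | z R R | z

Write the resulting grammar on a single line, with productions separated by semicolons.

R has alternatives sharing prefix 'y z': factor to R → y z R' with R' → z | S z | ε.
Q has alternatives sharing prefix 'z': factor to Q → z Q' with Q' → ε | y Q.
P has alternatives sharing prefix 'z': factor to P → z P' with P' → R R | ε.

S -> z y | P; R -> z y | Q z | y z R'; Q -> y | z Q'; P -> y | z P'; R' -> z | S z | epsilon; Q' -> epsilon | y Q; P' -> R R | epsilon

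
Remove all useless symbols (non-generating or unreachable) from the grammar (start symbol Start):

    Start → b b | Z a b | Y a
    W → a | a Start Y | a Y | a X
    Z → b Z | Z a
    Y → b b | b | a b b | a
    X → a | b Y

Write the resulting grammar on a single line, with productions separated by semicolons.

Start → b b | Y a; Y → b b | b | a b b | a

Generating nonterminals: {Start, W, X, Y}.
Reachable from Start after that: {Start, Y}.
Removed useless symbols: {W, X, Z} and every production mentioning them.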